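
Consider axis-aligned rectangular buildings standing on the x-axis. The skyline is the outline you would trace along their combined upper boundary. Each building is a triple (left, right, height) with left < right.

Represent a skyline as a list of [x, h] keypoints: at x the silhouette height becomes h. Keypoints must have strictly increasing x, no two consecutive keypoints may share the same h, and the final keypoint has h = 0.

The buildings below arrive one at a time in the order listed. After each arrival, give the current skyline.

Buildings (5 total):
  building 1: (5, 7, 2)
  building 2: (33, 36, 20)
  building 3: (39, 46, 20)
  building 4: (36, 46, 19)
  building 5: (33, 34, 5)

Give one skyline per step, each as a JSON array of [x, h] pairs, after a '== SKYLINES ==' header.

== SKYLINES ==
[[5,2],[7,0]]
[[5,2],[7,0],[33,20],[36,0]]
[[5,2],[7,0],[33,20],[36,0],[39,20],[46,0]]
[[5,2],[7,0],[33,20],[36,19],[39,20],[46,0]]
[[5,2],[7,0],[33,20],[36,19],[39,20],[46,0]]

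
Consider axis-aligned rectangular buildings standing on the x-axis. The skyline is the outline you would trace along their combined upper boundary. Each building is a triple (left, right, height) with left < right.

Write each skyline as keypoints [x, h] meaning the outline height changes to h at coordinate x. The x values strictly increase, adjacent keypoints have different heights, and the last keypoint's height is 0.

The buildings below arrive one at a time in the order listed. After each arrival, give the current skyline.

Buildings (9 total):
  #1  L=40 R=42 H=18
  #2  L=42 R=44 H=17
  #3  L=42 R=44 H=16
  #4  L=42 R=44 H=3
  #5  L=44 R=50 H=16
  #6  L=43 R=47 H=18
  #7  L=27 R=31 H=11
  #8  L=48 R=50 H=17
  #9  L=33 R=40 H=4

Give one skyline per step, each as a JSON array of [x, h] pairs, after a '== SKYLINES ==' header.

== SKYLINES ==
[[40,18],[42,0]]
[[40,18],[42,17],[44,0]]
[[40,18],[42,17],[44,0]]
[[40,18],[42,17],[44,0]]
[[40,18],[42,17],[44,16],[50,0]]
[[40,18],[42,17],[43,18],[47,16],[50,0]]
[[27,11],[31,0],[40,18],[42,17],[43,18],[47,16],[50,0]]
[[27,11],[31,0],[40,18],[42,17],[43,18],[47,16],[48,17],[50,0]]
[[27,11],[31,0],[33,4],[40,18],[42,17],[43,18],[47,16],[48,17],[50,0]]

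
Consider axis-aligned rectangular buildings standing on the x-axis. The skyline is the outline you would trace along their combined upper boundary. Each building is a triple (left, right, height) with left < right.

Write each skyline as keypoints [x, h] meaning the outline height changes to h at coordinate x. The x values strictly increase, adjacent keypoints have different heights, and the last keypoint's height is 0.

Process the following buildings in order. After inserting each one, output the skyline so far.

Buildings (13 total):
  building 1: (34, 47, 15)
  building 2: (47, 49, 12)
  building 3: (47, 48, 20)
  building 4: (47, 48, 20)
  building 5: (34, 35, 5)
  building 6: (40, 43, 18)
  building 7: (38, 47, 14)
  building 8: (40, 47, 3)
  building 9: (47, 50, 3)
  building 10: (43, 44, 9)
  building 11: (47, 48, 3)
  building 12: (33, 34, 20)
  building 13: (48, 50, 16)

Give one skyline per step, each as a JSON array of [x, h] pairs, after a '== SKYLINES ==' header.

== SKYLINES ==
[[34,15],[47,0]]
[[34,15],[47,12],[49,0]]
[[34,15],[47,20],[48,12],[49,0]]
[[34,15],[47,20],[48,12],[49,0]]
[[34,15],[47,20],[48,12],[49,0]]
[[34,15],[40,18],[43,15],[47,20],[48,12],[49,0]]
[[34,15],[40,18],[43,15],[47,20],[48,12],[49,0]]
[[34,15],[40,18],[43,15],[47,20],[48,12],[49,0]]
[[34,15],[40,18],[43,15],[47,20],[48,12],[49,3],[50,0]]
[[34,15],[40,18],[43,15],[47,20],[48,12],[49,3],[50,0]]
[[34,15],[40,18],[43,15],[47,20],[48,12],[49,3],[50,0]]
[[33,20],[34,15],[40,18],[43,15],[47,20],[48,12],[49,3],[50,0]]
[[33,20],[34,15],[40,18],[43,15],[47,20],[48,16],[50,0]]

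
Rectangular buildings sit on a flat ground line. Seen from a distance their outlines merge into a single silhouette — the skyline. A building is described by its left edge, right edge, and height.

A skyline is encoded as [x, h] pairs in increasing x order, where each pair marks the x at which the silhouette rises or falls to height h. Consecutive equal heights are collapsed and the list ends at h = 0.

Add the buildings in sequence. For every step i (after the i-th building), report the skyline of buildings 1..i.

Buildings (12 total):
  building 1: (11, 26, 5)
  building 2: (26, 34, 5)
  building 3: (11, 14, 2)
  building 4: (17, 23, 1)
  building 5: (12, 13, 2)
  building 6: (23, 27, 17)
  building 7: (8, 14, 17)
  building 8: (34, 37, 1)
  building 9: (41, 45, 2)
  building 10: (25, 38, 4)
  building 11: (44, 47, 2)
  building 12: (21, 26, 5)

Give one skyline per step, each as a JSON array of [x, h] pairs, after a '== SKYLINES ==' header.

== SKYLINES ==
[[11,5],[26,0]]
[[11,5],[34,0]]
[[11,5],[34,0]]
[[11,5],[34,0]]
[[11,5],[34,0]]
[[11,5],[23,17],[27,5],[34,0]]
[[8,17],[14,5],[23,17],[27,5],[34,0]]
[[8,17],[14,5],[23,17],[27,5],[34,1],[37,0]]
[[8,17],[14,5],[23,17],[27,5],[34,1],[37,0],[41,2],[45,0]]
[[8,17],[14,5],[23,17],[27,5],[34,4],[38,0],[41,2],[45,0]]
[[8,17],[14,5],[23,17],[27,5],[34,4],[38,0],[41,2],[47,0]]
[[8,17],[14,5],[23,17],[27,5],[34,4],[38,0],[41,2],[47,0]]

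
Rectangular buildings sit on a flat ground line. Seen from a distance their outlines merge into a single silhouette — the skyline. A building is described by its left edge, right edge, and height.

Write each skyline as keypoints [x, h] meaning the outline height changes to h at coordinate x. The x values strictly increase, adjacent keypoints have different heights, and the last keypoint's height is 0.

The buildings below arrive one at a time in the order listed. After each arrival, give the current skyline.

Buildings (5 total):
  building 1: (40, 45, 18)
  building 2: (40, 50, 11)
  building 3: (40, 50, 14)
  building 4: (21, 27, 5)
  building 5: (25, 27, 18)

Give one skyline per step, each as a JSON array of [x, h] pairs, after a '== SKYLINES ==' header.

== SKYLINES ==
[[40,18],[45,0]]
[[40,18],[45,11],[50,0]]
[[40,18],[45,14],[50,0]]
[[21,5],[27,0],[40,18],[45,14],[50,0]]
[[21,5],[25,18],[27,0],[40,18],[45,14],[50,0]]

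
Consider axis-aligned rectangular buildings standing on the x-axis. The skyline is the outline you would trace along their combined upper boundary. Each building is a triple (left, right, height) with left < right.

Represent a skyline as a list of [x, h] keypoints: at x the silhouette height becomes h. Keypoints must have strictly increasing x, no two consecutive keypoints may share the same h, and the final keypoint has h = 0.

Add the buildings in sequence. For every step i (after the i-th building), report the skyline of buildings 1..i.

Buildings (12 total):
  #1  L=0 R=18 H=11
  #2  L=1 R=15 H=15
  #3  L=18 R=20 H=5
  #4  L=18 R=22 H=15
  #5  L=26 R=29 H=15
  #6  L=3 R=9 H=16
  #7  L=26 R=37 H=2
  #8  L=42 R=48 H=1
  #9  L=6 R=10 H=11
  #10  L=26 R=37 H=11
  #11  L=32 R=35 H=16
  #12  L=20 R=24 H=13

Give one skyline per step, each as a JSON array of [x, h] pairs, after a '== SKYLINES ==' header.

== SKYLINES ==
[[0,11],[18,0]]
[[0,11],[1,15],[15,11],[18,0]]
[[0,11],[1,15],[15,11],[18,5],[20,0]]
[[0,11],[1,15],[15,11],[18,15],[22,0]]
[[0,11],[1,15],[15,11],[18,15],[22,0],[26,15],[29,0]]
[[0,11],[1,15],[3,16],[9,15],[15,11],[18,15],[22,0],[26,15],[29,0]]
[[0,11],[1,15],[3,16],[9,15],[15,11],[18,15],[22,0],[26,15],[29,2],[37,0]]
[[0,11],[1,15],[3,16],[9,15],[15,11],[18,15],[22,0],[26,15],[29,2],[37,0],[42,1],[48,0]]
[[0,11],[1,15],[3,16],[9,15],[15,11],[18,15],[22,0],[26,15],[29,2],[37,0],[42,1],[48,0]]
[[0,11],[1,15],[3,16],[9,15],[15,11],[18,15],[22,0],[26,15],[29,11],[37,0],[42,1],[48,0]]
[[0,11],[1,15],[3,16],[9,15],[15,11],[18,15],[22,0],[26,15],[29,11],[32,16],[35,11],[37,0],[42,1],[48,0]]
[[0,11],[1,15],[3,16],[9,15],[15,11],[18,15],[22,13],[24,0],[26,15],[29,11],[32,16],[35,11],[37,0],[42,1],[48,0]]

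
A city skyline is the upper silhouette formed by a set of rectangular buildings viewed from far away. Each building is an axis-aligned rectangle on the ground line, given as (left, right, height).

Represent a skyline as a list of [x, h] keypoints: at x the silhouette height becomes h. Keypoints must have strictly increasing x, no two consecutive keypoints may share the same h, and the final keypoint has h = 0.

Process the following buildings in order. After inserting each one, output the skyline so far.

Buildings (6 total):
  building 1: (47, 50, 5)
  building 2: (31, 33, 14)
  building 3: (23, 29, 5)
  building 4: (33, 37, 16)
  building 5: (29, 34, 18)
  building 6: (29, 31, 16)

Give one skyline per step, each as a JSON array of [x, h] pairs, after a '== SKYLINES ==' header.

== SKYLINES ==
[[47,5],[50,0]]
[[31,14],[33,0],[47,5],[50,0]]
[[23,5],[29,0],[31,14],[33,0],[47,5],[50,0]]
[[23,5],[29,0],[31,14],[33,16],[37,0],[47,5],[50,0]]
[[23,5],[29,18],[34,16],[37,0],[47,5],[50,0]]
[[23,5],[29,18],[34,16],[37,0],[47,5],[50,0]]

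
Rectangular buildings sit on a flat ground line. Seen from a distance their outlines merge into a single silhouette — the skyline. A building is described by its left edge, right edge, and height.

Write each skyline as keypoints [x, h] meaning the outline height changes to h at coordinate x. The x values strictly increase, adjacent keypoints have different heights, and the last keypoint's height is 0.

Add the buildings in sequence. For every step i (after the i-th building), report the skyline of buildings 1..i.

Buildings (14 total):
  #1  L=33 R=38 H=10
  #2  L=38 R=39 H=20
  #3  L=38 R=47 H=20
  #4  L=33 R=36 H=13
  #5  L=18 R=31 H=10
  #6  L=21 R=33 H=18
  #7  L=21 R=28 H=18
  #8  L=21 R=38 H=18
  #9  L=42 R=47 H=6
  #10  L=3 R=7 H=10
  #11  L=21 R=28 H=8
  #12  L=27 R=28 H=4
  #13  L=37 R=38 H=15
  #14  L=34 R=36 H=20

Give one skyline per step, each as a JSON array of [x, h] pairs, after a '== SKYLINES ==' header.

== SKYLINES ==
[[33,10],[38,0]]
[[33,10],[38,20],[39,0]]
[[33,10],[38,20],[47,0]]
[[33,13],[36,10],[38,20],[47,0]]
[[18,10],[31,0],[33,13],[36,10],[38,20],[47,0]]
[[18,10],[21,18],[33,13],[36,10],[38,20],[47,0]]
[[18,10],[21,18],[33,13],[36,10],[38,20],[47,0]]
[[18,10],[21,18],[38,20],[47,0]]
[[18,10],[21,18],[38,20],[47,0]]
[[3,10],[7,0],[18,10],[21,18],[38,20],[47,0]]
[[3,10],[7,0],[18,10],[21,18],[38,20],[47,0]]
[[3,10],[7,0],[18,10],[21,18],[38,20],[47,0]]
[[3,10],[7,0],[18,10],[21,18],[38,20],[47,0]]
[[3,10],[7,0],[18,10],[21,18],[34,20],[36,18],[38,20],[47,0]]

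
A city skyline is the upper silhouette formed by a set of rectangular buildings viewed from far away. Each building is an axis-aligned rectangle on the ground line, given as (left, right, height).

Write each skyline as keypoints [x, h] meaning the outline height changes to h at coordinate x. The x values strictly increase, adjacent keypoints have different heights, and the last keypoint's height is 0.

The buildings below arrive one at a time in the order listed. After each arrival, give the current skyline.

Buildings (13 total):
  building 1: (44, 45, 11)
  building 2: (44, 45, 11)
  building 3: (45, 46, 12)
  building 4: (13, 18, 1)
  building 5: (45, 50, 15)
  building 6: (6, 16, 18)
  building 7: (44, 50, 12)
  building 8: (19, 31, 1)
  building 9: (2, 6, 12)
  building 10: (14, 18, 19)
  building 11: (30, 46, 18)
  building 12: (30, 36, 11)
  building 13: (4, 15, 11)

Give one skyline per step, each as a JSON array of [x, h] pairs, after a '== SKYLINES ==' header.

== SKYLINES ==
[[44,11],[45,0]]
[[44,11],[45,0]]
[[44,11],[45,12],[46,0]]
[[13,1],[18,0],[44,11],[45,12],[46,0]]
[[13,1],[18,0],[44,11],[45,15],[50,0]]
[[6,18],[16,1],[18,0],[44,11],[45,15],[50,0]]
[[6,18],[16,1],[18,0],[44,12],[45,15],[50,0]]
[[6,18],[16,1],[18,0],[19,1],[31,0],[44,12],[45,15],[50,0]]
[[2,12],[6,18],[16,1],[18,0],[19,1],[31,0],[44,12],[45,15],[50,0]]
[[2,12],[6,18],[14,19],[18,0],[19,1],[31,0],[44,12],[45,15],[50,0]]
[[2,12],[6,18],[14,19],[18,0],[19,1],[30,18],[46,15],[50,0]]
[[2,12],[6,18],[14,19],[18,0],[19,1],[30,18],[46,15],[50,0]]
[[2,12],[6,18],[14,19],[18,0],[19,1],[30,18],[46,15],[50,0]]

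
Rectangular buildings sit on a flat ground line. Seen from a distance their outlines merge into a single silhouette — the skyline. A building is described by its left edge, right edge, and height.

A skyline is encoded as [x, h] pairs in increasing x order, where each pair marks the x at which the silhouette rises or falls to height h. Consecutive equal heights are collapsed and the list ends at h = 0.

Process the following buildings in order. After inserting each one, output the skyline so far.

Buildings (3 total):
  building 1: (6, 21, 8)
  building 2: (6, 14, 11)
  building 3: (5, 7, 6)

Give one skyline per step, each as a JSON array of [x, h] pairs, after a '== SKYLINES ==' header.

== SKYLINES ==
[[6,8],[21,0]]
[[6,11],[14,8],[21,0]]
[[5,6],[6,11],[14,8],[21,0]]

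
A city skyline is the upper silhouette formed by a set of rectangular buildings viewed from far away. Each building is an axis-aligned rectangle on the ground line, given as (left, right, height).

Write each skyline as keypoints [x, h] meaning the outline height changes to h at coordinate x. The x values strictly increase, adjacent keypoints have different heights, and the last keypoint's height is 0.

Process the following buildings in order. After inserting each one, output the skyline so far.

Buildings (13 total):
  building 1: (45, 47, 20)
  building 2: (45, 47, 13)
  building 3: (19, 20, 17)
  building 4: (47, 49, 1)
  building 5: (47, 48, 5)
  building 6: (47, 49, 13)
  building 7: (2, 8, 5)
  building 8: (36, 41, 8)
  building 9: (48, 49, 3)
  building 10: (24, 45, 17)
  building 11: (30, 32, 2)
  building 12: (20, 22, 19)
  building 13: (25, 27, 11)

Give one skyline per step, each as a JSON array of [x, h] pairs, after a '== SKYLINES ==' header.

== SKYLINES ==
[[45,20],[47,0]]
[[45,20],[47,0]]
[[19,17],[20,0],[45,20],[47,0]]
[[19,17],[20,0],[45,20],[47,1],[49,0]]
[[19,17],[20,0],[45,20],[47,5],[48,1],[49,0]]
[[19,17],[20,0],[45,20],[47,13],[49,0]]
[[2,5],[8,0],[19,17],[20,0],[45,20],[47,13],[49,0]]
[[2,5],[8,0],[19,17],[20,0],[36,8],[41,0],[45,20],[47,13],[49,0]]
[[2,5],[8,0],[19,17],[20,0],[36,8],[41,0],[45,20],[47,13],[49,0]]
[[2,5],[8,0],[19,17],[20,0],[24,17],[45,20],[47,13],[49,0]]
[[2,5],[8,0],[19,17],[20,0],[24,17],[45,20],[47,13],[49,0]]
[[2,5],[8,0],[19,17],[20,19],[22,0],[24,17],[45,20],[47,13],[49,0]]
[[2,5],[8,0],[19,17],[20,19],[22,0],[24,17],[45,20],[47,13],[49,0]]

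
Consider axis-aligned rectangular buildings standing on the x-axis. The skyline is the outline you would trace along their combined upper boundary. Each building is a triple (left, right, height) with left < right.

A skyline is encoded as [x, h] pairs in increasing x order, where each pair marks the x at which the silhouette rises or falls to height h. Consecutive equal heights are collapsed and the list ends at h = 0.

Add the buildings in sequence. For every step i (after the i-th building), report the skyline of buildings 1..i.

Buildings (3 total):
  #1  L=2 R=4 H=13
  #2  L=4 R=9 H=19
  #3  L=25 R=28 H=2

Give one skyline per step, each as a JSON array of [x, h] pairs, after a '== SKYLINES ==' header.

== SKYLINES ==
[[2,13],[4,0]]
[[2,13],[4,19],[9,0]]
[[2,13],[4,19],[9,0],[25,2],[28,0]]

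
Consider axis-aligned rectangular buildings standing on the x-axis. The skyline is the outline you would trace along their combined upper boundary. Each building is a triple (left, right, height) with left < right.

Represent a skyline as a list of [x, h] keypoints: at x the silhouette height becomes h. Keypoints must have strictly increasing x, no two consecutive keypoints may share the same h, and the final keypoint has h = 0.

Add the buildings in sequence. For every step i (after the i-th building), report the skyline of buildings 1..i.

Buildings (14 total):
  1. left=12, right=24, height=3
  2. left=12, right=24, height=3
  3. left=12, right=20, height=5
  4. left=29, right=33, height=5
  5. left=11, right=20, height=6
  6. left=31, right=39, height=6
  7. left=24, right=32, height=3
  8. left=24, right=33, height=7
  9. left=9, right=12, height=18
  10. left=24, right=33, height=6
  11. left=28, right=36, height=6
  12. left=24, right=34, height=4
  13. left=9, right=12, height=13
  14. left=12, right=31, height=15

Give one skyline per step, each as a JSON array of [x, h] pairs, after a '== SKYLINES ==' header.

== SKYLINES ==
[[12,3],[24,0]]
[[12,3],[24,0]]
[[12,5],[20,3],[24,0]]
[[12,5],[20,3],[24,0],[29,5],[33,0]]
[[11,6],[20,3],[24,0],[29,5],[33,0]]
[[11,6],[20,3],[24,0],[29,5],[31,6],[39,0]]
[[11,6],[20,3],[29,5],[31,6],[39,0]]
[[11,6],[20,3],[24,7],[33,6],[39,0]]
[[9,18],[12,6],[20,3],[24,7],[33,6],[39,0]]
[[9,18],[12,6],[20,3],[24,7],[33,6],[39,0]]
[[9,18],[12,6],[20,3],[24,7],[33,6],[39,0]]
[[9,18],[12,6],[20,3],[24,7],[33,6],[39,0]]
[[9,18],[12,6],[20,3],[24,7],[33,6],[39,0]]
[[9,18],[12,15],[31,7],[33,6],[39,0]]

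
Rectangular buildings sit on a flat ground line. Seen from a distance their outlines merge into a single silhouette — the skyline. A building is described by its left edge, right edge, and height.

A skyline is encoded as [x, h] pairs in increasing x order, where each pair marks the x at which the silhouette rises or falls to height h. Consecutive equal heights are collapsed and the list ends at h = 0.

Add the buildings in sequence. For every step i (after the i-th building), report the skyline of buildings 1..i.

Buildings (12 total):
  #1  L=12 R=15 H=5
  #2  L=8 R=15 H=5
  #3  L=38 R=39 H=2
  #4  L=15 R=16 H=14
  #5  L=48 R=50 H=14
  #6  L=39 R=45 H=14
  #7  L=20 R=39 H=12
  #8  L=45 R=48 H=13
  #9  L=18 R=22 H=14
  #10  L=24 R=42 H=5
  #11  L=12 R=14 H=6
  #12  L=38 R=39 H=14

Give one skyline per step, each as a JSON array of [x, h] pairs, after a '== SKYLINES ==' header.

== SKYLINES ==
[[12,5],[15,0]]
[[8,5],[15,0]]
[[8,5],[15,0],[38,2],[39,0]]
[[8,5],[15,14],[16,0],[38,2],[39,0]]
[[8,5],[15,14],[16,0],[38,2],[39,0],[48,14],[50,0]]
[[8,5],[15,14],[16,0],[38,2],[39,14],[45,0],[48,14],[50,0]]
[[8,5],[15,14],[16,0],[20,12],[39,14],[45,0],[48,14],[50,0]]
[[8,5],[15,14],[16,0],[20,12],[39,14],[45,13],[48,14],[50,0]]
[[8,5],[15,14],[16,0],[18,14],[22,12],[39,14],[45,13],[48,14],[50,0]]
[[8,5],[15,14],[16,0],[18,14],[22,12],[39,14],[45,13],[48,14],[50,0]]
[[8,5],[12,6],[14,5],[15,14],[16,0],[18,14],[22,12],[39,14],[45,13],[48,14],[50,0]]
[[8,5],[12,6],[14,5],[15,14],[16,0],[18,14],[22,12],[38,14],[45,13],[48,14],[50,0]]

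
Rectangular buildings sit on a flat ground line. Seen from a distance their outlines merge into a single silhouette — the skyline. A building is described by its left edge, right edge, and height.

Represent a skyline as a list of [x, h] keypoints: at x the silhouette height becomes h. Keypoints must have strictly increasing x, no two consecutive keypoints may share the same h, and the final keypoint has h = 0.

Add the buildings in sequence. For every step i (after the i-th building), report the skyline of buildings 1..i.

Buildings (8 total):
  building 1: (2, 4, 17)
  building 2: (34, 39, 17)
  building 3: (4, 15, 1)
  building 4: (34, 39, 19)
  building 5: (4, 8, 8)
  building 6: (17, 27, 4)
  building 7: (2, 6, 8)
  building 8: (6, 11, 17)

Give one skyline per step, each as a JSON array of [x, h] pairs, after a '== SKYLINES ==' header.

== SKYLINES ==
[[2,17],[4,0]]
[[2,17],[4,0],[34,17],[39,0]]
[[2,17],[4,1],[15,0],[34,17],[39,0]]
[[2,17],[4,1],[15,0],[34,19],[39,0]]
[[2,17],[4,8],[8,1],[15,0],[34,19],[39,0]]
[[2,17],[4,8],[8,1],[15,0],[17,4],[27,0],[34,19],[39,0]]
[[2,17],[4,8],[8,1],[15,0],[17,4],[27,0],[34,19],[39,0]]
[[2,17],[4,8],[6,17],[11,1],[15,0],[17,4],[27,0],[34,19],[39,0]]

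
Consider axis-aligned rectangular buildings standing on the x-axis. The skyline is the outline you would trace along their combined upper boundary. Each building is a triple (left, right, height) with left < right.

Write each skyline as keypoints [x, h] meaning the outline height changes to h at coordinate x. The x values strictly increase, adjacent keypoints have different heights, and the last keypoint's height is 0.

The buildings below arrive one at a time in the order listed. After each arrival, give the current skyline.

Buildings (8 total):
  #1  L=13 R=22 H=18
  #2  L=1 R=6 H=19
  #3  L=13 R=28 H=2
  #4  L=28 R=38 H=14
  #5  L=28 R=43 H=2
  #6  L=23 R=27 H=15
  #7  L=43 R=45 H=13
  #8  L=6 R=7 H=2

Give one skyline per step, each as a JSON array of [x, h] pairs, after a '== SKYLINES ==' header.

== SKYLINES ==
[[13,18],[22,0]]
[[1,19],[6,0],[13,18],[22,0]]
[[1,19],[6,0],[13,18],[22,2],[28,0]]
[[1,19],[6,0],[13,18],[22,2],[28,14],[38,0]]
[[1,19],[6,0],[13,18],[22,2],[28,14],[38,2],[43,0]]
[[1,19],[6,0],[13,18],[22,2],[23,15],[27,2],[28,14],[38,2],[43,0]]
[[1,19],[6,0],[13,18],[22,2],[23,15],[27,2],[28,14],[38,2],[43,13],[45,0]]
[[1,19],[6,2],[7,0],[13,18],[22,2],[23,15],[27,2],[28,14],[38,2],[43,13],[45,0]]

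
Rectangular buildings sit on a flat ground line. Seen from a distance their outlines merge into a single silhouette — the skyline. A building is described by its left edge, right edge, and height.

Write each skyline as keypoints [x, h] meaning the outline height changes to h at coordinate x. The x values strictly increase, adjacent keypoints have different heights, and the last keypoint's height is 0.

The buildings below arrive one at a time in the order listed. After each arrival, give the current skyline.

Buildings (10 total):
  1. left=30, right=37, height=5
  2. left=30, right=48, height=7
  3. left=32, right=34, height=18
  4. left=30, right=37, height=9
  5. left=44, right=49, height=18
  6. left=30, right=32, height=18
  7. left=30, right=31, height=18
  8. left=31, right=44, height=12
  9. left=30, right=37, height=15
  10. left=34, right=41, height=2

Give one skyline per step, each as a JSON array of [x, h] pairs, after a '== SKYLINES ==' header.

== SKYLINES ==
[[30,5],[37,0]]
[[30,7],[48,0]]
[[30,7],[32,18],[34,7],[48,0]]
[[30,9],[32,18],[34,9],[37,7],[48,0]]
[[30,9],[32,18],[34,9],[37,7],[44,18],[49,0]]
[[30,18],[34,9],[37,7],[44,18],[49,0]]
[[30,18],[34,9],[37,7],[44,18],[49,0]]
[[30,18],[34,12],[44,18],[49,0]]
[[30,18],[34,15],[37,12],[44,18],[49,0]]
[[30,18],[34,15],[37,12],[44,18],[49,0]]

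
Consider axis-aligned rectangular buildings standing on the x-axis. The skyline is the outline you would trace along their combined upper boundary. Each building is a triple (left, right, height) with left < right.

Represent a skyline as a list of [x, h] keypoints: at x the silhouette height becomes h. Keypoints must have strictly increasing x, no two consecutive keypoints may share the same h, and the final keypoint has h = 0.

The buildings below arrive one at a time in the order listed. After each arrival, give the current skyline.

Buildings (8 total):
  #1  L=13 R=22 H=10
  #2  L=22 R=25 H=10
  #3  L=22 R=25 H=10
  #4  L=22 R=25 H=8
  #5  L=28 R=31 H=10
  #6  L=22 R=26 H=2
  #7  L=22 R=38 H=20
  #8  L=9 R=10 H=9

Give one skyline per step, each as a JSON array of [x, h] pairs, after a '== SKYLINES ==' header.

== SKYLINES ==
[[13,10],[22,0]]
[[13,10],[25,0]]
[[13,10],[25,0]]
[[13,10],[25,0]]
[[13,10],[25,0],[28,10],[31,0]]
[[13,10],[25,2],[26,0],[28,10],[31,0]]
[[13,10],[22,20],[38,0]]
[[9,9],[10,0],[13,10],[22,20],[38,0]]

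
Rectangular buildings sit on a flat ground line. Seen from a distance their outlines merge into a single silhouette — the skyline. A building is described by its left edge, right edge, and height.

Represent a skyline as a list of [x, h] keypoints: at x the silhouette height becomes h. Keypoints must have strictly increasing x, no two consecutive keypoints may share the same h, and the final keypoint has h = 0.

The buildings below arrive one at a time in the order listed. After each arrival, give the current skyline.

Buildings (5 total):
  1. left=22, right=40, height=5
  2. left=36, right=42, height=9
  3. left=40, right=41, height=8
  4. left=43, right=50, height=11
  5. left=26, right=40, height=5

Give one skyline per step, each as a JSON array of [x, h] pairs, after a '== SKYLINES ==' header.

== SKYLINES ==
[[22,5],[40,0]]
[[22,5],[36,9],[42,0]]
[[22,5],[36,9],[42,0]]
[[22,5],[36,9],[42,0],[43,11],[50,0]]
[[22,5],[36,9],[42,0],[43,11],[50,0]]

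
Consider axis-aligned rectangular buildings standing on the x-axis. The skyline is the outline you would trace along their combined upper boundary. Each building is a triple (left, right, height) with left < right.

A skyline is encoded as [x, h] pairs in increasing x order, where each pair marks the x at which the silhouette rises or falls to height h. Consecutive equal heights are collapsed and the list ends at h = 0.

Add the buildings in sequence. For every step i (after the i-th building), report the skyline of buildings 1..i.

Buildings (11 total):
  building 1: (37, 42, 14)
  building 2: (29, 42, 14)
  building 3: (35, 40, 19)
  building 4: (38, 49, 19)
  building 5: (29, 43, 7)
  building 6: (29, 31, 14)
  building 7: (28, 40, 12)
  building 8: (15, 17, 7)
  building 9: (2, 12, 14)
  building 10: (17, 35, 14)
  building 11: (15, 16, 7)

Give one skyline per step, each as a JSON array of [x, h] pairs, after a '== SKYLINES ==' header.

== SKYLINES ==
[[37,14],[42,0]]
[[29,14],[42,0]]
[[29,14],[35,19],[40,14],[42,0]]
[[29,14],[35,19],[49,0]]
[[29,14],[35,19],[49,0]]
[[29,14],[35,19],[49,0]]
[[28,12],[29,14],[35,19],[49,0]]
[[15,7],[17,0],[28,12],[29,14],[35,19],[49,0]]
[[2,14],[12,0],[15,7],[17,0],[28,12],[29,14],[35,19],[49,0]]
[[2,14],[12,0],[15,7],[17,14],[35,19],[49,0]]
[[2,14],[12,0],[15,7],[17,14],[35,19],[49,0]]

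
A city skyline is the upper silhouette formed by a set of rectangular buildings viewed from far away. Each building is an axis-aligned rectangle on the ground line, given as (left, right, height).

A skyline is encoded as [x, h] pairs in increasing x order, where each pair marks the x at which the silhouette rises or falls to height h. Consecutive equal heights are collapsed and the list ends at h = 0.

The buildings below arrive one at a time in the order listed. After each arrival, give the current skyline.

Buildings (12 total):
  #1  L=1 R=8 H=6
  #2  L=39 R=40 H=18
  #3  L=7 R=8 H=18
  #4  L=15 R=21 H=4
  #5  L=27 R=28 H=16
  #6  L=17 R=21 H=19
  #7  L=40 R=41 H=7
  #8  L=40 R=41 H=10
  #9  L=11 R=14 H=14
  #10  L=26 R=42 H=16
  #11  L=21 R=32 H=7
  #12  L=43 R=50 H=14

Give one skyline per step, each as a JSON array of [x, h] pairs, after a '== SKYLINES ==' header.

== SKYLINES ==
[[1,6],[8,0]]
[[1,6],[8,0],[39,18],[40,0]]
[[1,6],[7,18],[8,0],[39,18],[40,0]]
[[1,6],[7,18],[8,0],[15,4],[21,0],[39,18],[40,0]]
[[1,6],[7,18],[8,0],[15,4],[21,0],[27,16],[28,0],[39,18],[40,0]]
[[1,6],[7,18],[8,0],[15,4],[17,19],[21,0],[27,16],[28,0],[39,18],[40,0]]
[[1,6],[7,18],[8,0],[15,4],[17,19],[21,0],[27,16],[28,0],[39,18],[40,7],[41,0]]
[[1,6],[7,18],[8,0],[15,4],[17,19],[21,0],[27,16],[28,0],[39,18],[40,10],[41,0]]
[[1,6],[7,18],[8,0],[11,14],[14,0],[15,4],[17,19],[21,0],[27,16],[28,0],[39,18],[40,10],[41,0]]
[[1,6],[7,18],[8,0],[11,14],[14,0],[15,4],[17,19],[21,0],[26,16],[39,18],[40,16],[42,0]]
[[1,6],[7,18],[8,0],[11,14],[14,0],[15,4],[17,19],[21,7],[26,16],[39,18],[40,16],[42,0]]
[[1,6],[7,18],[8,0],[11,14],[14,0],[15,4],[17,19],[21,7],[26,16],[39,18],[40,16],[42,0],[43,14],[50,0]]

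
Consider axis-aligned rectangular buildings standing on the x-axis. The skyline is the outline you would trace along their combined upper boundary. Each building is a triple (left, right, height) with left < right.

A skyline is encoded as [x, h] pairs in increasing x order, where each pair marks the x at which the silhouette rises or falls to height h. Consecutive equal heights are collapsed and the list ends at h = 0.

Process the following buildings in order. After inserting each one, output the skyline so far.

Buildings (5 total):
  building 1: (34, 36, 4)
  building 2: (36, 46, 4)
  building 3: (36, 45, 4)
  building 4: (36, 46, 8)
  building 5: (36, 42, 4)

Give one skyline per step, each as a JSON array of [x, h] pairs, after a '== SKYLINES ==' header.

== SKYLINES ==
[[34,4],[36,0]]
[[34,4],[46,0]]
[[34,4],[46,0]]
[[34,4],[36,8],[46,0]]
[[34,4],[36,8],[46,0]]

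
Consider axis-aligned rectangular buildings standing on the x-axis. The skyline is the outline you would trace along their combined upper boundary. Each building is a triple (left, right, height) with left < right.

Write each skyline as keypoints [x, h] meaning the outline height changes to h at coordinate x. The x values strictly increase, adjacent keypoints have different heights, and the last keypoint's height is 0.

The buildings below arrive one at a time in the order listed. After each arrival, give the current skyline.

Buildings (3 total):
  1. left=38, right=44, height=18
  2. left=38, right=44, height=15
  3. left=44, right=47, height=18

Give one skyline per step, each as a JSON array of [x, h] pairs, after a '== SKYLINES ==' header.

== SKYLINES ==
[[38,18],[44,0]]
[[38,18],[44,0]]
[[38,18],[47,0]]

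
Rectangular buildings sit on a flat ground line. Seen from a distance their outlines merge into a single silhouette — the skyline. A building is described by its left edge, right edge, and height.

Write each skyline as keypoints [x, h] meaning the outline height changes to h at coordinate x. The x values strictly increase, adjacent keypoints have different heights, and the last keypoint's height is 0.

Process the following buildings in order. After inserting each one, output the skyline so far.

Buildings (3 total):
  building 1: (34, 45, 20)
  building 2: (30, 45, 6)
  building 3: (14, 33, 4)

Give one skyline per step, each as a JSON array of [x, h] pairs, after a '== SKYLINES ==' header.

== SKYLINES ==
[[34,20],[45,0]]
[[30,6],[34,20],[45,0]]
[[14,4],[30,6],[34,20],[45,0]]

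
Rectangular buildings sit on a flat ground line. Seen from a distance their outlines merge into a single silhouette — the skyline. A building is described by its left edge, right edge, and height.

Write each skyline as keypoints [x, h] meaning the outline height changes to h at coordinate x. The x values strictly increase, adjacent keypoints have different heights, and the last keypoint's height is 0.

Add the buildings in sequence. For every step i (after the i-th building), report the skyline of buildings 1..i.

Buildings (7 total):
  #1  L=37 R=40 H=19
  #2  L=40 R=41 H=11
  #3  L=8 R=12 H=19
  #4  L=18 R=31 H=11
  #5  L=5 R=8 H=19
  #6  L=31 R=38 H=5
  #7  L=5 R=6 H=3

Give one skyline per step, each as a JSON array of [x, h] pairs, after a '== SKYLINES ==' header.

== SKYLINES ==
[[37,19],[40,0]]
[[37,19],[40,11],[41,0]]
[[8,19],[12,0],[37,19],[40,11],[41,0]]
[[8,19],[12,0],[18,11],[31,0],[37,19],[40,11],[41,0]]
[[5,19],[12,0],[18,11],[31,0],[37,19],[40,11],[41,0]]
[[5,19],[12,0],[18,11],[31,5],[37,19],[40,11],[41,0]]
[[5,19],[12,0],[18,11],[31,5],[37,19],[40,11],[41,0]]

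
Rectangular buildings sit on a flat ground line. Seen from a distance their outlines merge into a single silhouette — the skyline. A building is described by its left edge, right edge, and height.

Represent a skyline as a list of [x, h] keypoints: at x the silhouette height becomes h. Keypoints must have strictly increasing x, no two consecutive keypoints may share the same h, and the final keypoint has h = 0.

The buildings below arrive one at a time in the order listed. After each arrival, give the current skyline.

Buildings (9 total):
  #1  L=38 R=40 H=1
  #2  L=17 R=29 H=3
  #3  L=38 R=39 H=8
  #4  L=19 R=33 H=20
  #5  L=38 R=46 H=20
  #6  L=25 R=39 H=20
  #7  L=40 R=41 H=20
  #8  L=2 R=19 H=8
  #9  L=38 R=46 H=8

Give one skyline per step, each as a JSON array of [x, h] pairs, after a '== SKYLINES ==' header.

== SKYLINES ==
[[38,1],[40,0]]
[[17,3],[29,0],[38,1],[40,0]]
[[17,3],[29,0],[38,8],[39,1],[40,0]]
[[17,3],[19,20],[33,0],[38,8],[39,1],[40,0]]
[[17,3],[19,20],[33,0],[38,20],[46,0]]
[[17,3],[19,20],[46,0]]
[[17,3],[19,20],[46,0]]
[[2,8],[19,20],[46,0]]
[[2,8],[19,20],[46,0]]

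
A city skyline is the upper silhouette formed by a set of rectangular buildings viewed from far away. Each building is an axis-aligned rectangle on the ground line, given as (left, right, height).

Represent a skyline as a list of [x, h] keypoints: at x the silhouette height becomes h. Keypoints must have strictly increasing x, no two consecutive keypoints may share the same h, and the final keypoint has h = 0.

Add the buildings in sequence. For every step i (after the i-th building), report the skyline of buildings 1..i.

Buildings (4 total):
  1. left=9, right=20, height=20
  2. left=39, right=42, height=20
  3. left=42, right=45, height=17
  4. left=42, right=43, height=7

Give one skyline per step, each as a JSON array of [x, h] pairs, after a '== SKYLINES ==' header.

== SKYLINES ==
[[9,20],[20,0]]
[[9,20],[20,0],[39,20],[42,0]]
[[9,20],[20,0],[39,20],[42,17],[45,0]]
[[9,20],[20,0],[39,20],[42,17],[45,0]]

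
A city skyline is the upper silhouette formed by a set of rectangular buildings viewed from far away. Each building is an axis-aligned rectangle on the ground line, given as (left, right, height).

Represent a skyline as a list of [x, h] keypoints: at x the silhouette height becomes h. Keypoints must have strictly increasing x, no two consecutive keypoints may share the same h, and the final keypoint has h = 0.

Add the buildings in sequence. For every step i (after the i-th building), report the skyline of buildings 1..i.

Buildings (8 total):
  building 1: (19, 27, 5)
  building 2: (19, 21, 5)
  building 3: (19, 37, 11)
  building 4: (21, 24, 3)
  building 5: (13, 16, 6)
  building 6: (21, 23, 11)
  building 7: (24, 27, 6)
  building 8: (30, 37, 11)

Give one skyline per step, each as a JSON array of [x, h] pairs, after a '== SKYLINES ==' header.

== SKYLINES ==
[[19,5],[27,0]]
[[19,5],[27,0]]
[[19,11],[37,0]]
[[19,11],[37,0]]
[[13,6],[16,0],[19,11],[37,0]]
[[13,6],[16,0],[19,11],[37,0]]
[[13,6],[16,0],[19,11],[37,0]]
[[13,6],[16,0],[19,11],[37,0]]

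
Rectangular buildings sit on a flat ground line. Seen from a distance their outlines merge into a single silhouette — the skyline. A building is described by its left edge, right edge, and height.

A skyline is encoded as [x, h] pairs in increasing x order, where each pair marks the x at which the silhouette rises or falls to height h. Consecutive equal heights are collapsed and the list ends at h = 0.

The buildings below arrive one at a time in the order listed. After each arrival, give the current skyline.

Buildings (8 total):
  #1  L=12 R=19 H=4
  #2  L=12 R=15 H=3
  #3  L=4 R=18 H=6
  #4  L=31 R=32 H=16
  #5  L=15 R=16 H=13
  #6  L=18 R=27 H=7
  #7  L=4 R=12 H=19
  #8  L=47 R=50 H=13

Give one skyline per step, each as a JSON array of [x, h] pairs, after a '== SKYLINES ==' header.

== SKYLINES ==
[[12,4],[19,0]]
[[12,4],[19,0]]
[[4,6],[18,4],[19,0]]
[[4,6],[18,4],[19,0],[31,16],[32,0]]
[[4,6],[15,13],[16,6],[18,4],[19,0],[31,16],[32,0]]
[[4,6],[15,13],[16,6],[18,7],[27,0],[31,16],[32,0]]
[[4,19],[12,6],[15,13],[16,6],[18,7],[27,0],[31,16],[32,0]]
[[4,19],[12,6],[15,13],[16,6],[18,7],[27,0],[31,16],[32,0],[47,13],[50,0]]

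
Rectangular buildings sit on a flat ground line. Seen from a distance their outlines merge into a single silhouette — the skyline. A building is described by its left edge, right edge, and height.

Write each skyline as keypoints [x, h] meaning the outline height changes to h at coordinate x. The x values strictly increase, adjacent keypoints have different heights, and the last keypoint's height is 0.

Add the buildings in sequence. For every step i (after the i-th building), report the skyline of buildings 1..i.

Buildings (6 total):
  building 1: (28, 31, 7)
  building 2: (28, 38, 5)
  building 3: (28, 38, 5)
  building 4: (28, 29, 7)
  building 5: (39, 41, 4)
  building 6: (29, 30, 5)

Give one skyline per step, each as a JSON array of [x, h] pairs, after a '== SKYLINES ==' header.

== SKYLINES ==
[[28,7],[31,0]]
[[28,7],[31,5],[38,0]]
[[28,7],[31,5],[38,0]]
[[28,7],[31,5],[38,0]]
[[28,7],[31,5],[38,0],[39,4],[41,0]]
[[28,7],[31,5],[38,0],[39,4],[41,0]]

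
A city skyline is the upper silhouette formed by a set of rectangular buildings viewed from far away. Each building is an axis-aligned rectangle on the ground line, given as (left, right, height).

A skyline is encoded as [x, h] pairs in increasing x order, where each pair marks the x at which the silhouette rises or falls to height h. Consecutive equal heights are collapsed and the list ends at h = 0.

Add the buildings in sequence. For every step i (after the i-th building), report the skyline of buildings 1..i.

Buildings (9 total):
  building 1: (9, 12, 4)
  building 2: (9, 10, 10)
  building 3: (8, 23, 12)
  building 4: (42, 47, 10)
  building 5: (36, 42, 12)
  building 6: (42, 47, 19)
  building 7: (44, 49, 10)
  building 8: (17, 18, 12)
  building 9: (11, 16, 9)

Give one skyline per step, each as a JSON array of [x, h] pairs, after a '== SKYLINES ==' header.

== SKYLINES ==
[[9,4],[12,0]]
[[9,10],[10,4],[12,0]]
[[8,12],[23,0]]
[[8,12],[23,0],[42,10],[47,0]]
[[8,12],[23,0],[36,12],[42,10],[47,0]]
[[8,12],[23,0],[36,12],[42,19],[47,0]]
[[8,12],[23,0],[36,12],[42,19],[47,10],[49,0]]
[[8,12],[23,0],[36,12],[42,19],[47,10],[49,0]]
[[8,12],[23,0],[36,12],[42,19],[47,10],[49,0]]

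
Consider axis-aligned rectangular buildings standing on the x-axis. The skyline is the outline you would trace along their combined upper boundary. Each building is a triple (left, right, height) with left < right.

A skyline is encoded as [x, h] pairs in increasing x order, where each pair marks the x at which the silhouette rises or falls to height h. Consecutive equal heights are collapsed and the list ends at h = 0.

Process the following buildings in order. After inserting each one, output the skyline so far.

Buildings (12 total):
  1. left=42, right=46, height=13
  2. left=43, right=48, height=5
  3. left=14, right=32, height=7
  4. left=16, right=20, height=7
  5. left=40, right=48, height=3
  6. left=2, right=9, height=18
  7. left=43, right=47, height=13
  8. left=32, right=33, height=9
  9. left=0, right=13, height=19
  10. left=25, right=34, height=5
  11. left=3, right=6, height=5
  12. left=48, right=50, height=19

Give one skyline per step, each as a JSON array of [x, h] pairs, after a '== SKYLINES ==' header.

== SKYLINES ==
[[42,13],[46,0]]
[[42,13],[46,5],[48,0]]
[[14,7],[32,0],[42,13],[46,5],[48,0]]
[[14,7],[32,0],[42,13],[46,5],[48,0]]
[[14,7],[32,0],[40,3],[42,13],[46,5],[48,0]]
[[2,18],[9,0],[14,7],[32,0],[40,3],[42,13],[46,5],[48,0]]
[[2,18],[9,0],[14,7],[32,0],[40,3],[42,13],[47,5],[48,0]]
[[2,18],[9,0],[14,7],[32,9],[33,0],[40,3],[42,13],[47,5],[48,0]]
[[0,19],[13,0],[14,7],[32,9],[33,0],[40,3],[42,13],[47,5],[48,0]]
[[0,19],[13,0],[14,7],[32,9],[33,5],[34,0],[40,3],[42,13],[47,5],[48,0]]
[[0,19],[13,0],[14,7],[32,9],[33,5],[34,0],[40,3],[42,13],[47,5],[48,0]]
[[0,19],[13,0],[14,7],[32,9],[33,5],[34,0],[40,3],[42,13],[47,5],[48,19],[50,0]]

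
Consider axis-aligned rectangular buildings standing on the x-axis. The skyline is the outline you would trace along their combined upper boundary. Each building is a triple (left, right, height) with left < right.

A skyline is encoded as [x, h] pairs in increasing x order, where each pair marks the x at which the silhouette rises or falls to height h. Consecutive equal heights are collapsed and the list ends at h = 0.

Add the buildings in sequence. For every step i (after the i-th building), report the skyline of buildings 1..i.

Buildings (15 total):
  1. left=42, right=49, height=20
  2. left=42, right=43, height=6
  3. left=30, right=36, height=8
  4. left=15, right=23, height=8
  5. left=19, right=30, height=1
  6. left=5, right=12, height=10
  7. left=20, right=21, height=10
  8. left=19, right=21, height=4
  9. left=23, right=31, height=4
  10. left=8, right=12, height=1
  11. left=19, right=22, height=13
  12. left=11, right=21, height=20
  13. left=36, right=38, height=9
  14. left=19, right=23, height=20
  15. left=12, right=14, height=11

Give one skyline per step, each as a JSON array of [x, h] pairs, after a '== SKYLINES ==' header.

== SKYLINES ==
[[42,20],[49,0]]
[[42,20],[49,0]]
[[30,8],[36,0],[42,20],[49,0]]
[[15,8],[23,0],[30,8],[36,0],[42,20],[49,0]]
[[15,8],[23,1],[30,8],[36,0],[42,20],[49,0]]
[[5,10],[12,0],[15,8],[23,1],[30,8],[36,0],[42,20],[49,0]]
[[5,10],[12,0],[15,8],[20,10],[21,8],[23,1],[30,8],[36,0],[42,20],[49,0]]
[[5,10],[12,0],[15,8],[20,10],[21,8],[23,1],[30,8],[36,0],[42,20],[49,0]]
[[5,10],[12,0],[15,8],[20,10],[21,8],[23,4],[30,8],[36,0],[42,20],[49,0]]
[[5,10],[12,0],[15,8],[20,10],[21,8],[23,4],[30,8],[36,0],[42,20],[49,0]]
[[5,10],[12,0],[15,8],[19,13],[22,8],[23,4],[30,8],[36,0],[42,20],[49,0]]
[[5,10],[11,20],[21,13],[22,8],[23,4],[30,8],[36,0],[42,20],[49,0]]
[[5,10],[11,20],[21,13],[22,8],[23,4],[30,8],[36,9],[38,0],[42,20],[49,0]]
[[5,10],[11,20],[23,4],[30,8],[36,9],[38,0],[42,20],[49,0]]
[[5,10],[11,20],[23,4],[30,8],[36,9],[38,0],[42,20],[49,0]]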